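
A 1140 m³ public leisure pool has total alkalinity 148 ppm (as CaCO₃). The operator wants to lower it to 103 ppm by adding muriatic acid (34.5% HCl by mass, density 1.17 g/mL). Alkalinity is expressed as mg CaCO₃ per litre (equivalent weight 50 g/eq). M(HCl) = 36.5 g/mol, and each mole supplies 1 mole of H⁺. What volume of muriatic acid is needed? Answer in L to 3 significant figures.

92.8 L

Volume: 1140 m³ = 1,140,000 L.
Alkalinity to neutralize: (148 − 103) = 45 mg/L as CaCO₃ × 1,140,000 L = 51,300 g as CaCO₃.
Equivalents of H⁺ required: 51,300 ÷ 50 g/eq = 1026 eq = 1026 mol HCl.
Mass of HCl: 1026 × 36.5 = 37,450 g.
Mass of 34.5% solution: 37,450 / 0.345 = 108,500 g.
Volume: 108,500 g ÷ 1.17 g/mL = 92,780 mL.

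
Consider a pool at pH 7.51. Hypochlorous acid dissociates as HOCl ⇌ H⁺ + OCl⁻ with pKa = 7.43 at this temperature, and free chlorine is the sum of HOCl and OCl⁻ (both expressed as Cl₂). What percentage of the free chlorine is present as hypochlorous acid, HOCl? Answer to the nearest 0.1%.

[OCl⁻]/[HOCl] = 10^(pH − pKa) = 10^(7.51 − 7.43) = 10^0.08 = 1.202.
Fraction as HOCl = 1 / (1 + 1.202) = 0.4541.

45.4%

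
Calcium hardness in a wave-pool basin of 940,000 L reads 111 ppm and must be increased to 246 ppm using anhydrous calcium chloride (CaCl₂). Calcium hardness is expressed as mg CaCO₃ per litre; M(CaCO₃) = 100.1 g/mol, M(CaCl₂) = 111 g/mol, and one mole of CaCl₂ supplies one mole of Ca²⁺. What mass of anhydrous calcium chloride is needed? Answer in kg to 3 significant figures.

141 kg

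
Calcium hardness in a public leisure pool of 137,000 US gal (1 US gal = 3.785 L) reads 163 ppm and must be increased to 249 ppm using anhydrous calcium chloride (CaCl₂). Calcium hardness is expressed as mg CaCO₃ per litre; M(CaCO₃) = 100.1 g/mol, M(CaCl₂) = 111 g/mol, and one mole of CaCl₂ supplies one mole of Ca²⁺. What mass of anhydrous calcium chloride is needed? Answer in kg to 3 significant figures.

49.5 kg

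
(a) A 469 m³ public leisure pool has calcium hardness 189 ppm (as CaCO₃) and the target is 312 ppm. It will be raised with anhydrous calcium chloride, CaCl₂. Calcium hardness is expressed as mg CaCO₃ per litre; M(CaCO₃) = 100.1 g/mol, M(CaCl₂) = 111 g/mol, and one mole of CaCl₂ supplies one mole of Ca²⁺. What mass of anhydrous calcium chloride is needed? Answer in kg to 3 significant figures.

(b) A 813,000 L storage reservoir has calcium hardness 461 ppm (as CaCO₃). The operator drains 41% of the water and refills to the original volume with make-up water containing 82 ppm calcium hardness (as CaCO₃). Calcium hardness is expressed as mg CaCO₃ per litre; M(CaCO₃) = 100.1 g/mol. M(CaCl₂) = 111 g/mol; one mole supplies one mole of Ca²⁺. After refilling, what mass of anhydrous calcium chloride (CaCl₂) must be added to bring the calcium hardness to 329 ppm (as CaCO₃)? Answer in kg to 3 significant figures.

(a) 64.0 kg; (b) 21.1 kg

(a) Volume: 469 m³ = 469,000 L.
(a) Hardness to add: (312 − 189) = 123 mg/L as CaCO₃ × 469,000 L = 57,690 g as CaCO₃.
(a) Moles of Ca²⁺ (1 mol Ca²⁺ ≡ 1 mol CaCO₃): 57,690 / 100.1 g/mol = 576.3 mol.
(a) Mass of CaCl₂: 576.3 × 111 = 63,970 g.

(b) After draining 41% and refilling: 461 × 0.59 + 82 × 0.41 = 305.61 ppm.
(b) Deficit to target: 329 − 305.61 = 23.39 mg/L.
(b) As CaCO₃: 23.39 mg/L × 813,000 L = 19,020 g; ÷ 100.1 = 190 mol Ca²⁺.
(b) Mass: 190 × 111 = 21,090 g.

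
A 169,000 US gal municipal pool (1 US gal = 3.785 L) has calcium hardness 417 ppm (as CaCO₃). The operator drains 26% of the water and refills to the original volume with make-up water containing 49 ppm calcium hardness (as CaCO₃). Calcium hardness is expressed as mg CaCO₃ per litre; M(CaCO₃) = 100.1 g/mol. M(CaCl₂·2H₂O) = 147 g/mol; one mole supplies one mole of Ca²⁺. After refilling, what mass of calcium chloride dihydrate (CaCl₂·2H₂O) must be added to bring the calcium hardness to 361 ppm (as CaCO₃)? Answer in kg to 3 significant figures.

37.3 kg

Volume: 169,000 US gal × 3.785 L/gal = 639,665 L.
After draining 26% and refilling: 417 × 0.74 + 49 × 0.26 = 321.32 ppm.
Deficit to target: 361 − 321.32 = 39.68 mg/L.
As CaCO₃: 39.68 mg/L × 639,665 L = 25,380 g; ÷ 100.1 = 253.6 mol Ca²⁺.
Mass: 253.6 × 147 = 37,270 g.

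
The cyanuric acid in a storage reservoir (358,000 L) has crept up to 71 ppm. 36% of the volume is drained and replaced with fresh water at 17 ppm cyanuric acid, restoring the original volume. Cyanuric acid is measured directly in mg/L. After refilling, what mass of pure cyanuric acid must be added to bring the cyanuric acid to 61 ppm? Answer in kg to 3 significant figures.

3.38 kg

After draining 36% and refilling: 71 × 0.64 + 17 × 0.36 = 51.56 ppm.
Deficit to target: 61 − 51.56 = 9.44 mg/L.
Mass: 9.44 mg/L × 358,000 L = 3380 g cyanuric acid.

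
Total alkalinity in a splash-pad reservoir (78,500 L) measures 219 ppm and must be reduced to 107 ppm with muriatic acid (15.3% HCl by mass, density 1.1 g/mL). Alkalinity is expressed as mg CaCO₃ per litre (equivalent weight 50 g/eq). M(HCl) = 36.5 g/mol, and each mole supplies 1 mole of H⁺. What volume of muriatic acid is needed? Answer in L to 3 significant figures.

Alkalinity to neutralize: (219 − 107) = 112 mg/L as CaCO₃ × 78,500 L = 8792 g as CaCO₃.
Equivalents of H⁺ required: 8792 ÷ 50 g/eq = 175.8 eq = 175.8 mol HCl.
Mass of HCl: 175.8 × 36.5 = 6418 g.
Mass of 15.3% solution: 6418 / 0.153 = 41,950 g.
Volume: 41,950 g ÷ 1.1 g/mL = 38,140 mL.

38.1 L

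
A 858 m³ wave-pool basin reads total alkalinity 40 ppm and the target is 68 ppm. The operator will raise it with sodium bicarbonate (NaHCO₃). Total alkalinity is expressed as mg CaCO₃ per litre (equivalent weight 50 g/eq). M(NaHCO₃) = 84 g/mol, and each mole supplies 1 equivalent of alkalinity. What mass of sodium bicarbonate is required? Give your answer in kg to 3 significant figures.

40.4 kg

Volume: 858 m³ = 858,000 L.
Alkalinity to add: (68 − 40) = 28 mg/L as CaCO₃ × 858,000 L = 24,020 g as CaCO₃.
Equivalents: 24,020 g ÷ 50 g/eq = 480.5 eq.
NaHCO₃ supplies 1 eq per mole → 480.5 mol.
Mass: 480.5 mol × 84 g/mol = 40,360 g.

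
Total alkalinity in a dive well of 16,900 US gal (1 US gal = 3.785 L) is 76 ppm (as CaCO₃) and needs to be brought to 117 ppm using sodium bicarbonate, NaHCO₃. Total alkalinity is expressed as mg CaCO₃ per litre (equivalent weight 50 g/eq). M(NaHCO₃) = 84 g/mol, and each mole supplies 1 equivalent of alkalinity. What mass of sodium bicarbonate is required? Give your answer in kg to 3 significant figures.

4.41 kg

Volume: 16,900 US gal × 3.785 L/gal = 63,966 L.
Alkalinity to add: (117 − 76) = 41 mg/L as CaCO₃ × 63,966 L = 2623 g as CaCO₃.
Equivalents: 2623 g ÷ 50 g/eq = 52.45 eq.
NaHCO₃ supplies 1 eq per mole → 52.45 mol.
Mass: 52.45 mol × 84 g/mol = 4406 g.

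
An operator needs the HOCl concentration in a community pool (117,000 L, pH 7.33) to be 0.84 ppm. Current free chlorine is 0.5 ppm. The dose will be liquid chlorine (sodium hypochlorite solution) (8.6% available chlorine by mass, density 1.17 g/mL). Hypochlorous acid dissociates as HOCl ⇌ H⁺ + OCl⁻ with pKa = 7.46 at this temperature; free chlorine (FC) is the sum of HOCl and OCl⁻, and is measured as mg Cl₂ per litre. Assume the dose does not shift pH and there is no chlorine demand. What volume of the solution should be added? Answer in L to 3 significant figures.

[OCl⁻]/[HOCl] = 10^(pH − pKa) = 10^(7.33 − 7.46) = 0.7413; fraction as HOCl = 1/(1 + 0.7413) = 0.5743.
Free chlorine required for 0.84 ppm HOCl: 0.84 / 0.5743 = 1.463 ppm.
FC to add: 1.463 − 0.5 = 0.9627 mg/L as Cl₂.
Cl₂ equivalent: 0.9627 mg/L × 117,000 L = 112.6 g.
Product at 8.6% available Cl: 112.6 / 0.086 = 1310 g.
Volume: 1310 g ÷ 1.17 g/mL = 1119 mL.

1.12 L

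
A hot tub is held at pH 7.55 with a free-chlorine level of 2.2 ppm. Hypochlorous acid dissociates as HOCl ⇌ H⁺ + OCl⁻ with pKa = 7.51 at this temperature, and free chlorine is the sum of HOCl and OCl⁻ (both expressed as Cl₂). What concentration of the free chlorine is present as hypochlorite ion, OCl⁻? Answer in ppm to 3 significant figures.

[OCl⁻]/[HOCl] = 10^(pH − pKa) = 10^(7.55 − 7.51) = 10^0.04 = 1.096.
Fraction as HOCl = 1 / (1 + 1.096) = 0.477.
OCl⁻ = (1 − 0.477) × 2.2 ppm = 1.151 ppm.

1.15 ppm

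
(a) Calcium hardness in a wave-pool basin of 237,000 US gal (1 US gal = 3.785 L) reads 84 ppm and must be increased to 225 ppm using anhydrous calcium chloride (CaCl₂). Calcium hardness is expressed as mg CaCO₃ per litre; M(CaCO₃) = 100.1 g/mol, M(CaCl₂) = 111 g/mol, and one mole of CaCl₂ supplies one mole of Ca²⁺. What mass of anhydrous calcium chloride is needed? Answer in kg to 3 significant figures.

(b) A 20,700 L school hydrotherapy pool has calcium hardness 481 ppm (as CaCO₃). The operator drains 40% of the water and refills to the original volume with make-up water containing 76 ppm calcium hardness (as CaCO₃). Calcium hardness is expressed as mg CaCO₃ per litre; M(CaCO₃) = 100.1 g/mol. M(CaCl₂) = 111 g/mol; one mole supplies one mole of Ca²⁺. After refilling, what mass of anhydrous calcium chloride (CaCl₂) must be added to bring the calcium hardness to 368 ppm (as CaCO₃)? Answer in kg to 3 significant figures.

(a) Volume: 237,000 US gal × 3.785 L/gal = 897,045 L.
(a) Hardness to add: (225 − 84) = 141 mg/L as CaCO₃ × 897,045 L = 126,500 g as CaCO₃.
(a) Moles of Ca²⁺ (1 mol Ca²⁺ ≡ 1 mol CaCO₃): 126,500 / 100.1 g/mol = 1264 mol.
(a) Mass of CaCl₂: 1264 × 111 = 140,300 g.

(b) After draining 40% and refilling: 481 × 0.60 + 76 × 0.40 = 319 ppm.
(b) Deficit to target: 368 − 319 = 49 mg/L.
(b) As CaCO₃: 49 mg/L × 20,700 L = 1014 g; ÷ 100.1 = 10.13 mol Ca²⁺.
(b) Mass: 10.13 × 111 = 1125 g.

(a) 140 kg; (b) 1.12 kg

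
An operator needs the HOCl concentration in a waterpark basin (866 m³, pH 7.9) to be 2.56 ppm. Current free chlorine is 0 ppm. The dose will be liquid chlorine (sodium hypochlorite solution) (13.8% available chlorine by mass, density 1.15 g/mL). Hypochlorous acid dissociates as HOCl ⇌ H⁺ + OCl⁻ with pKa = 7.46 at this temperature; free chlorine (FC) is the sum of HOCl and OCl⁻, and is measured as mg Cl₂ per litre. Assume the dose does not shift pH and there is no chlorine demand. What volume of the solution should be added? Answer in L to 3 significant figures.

52.4 L

Volume: 866 m³ = 866,000 L.
[OCl⁻]/[HOCl] = 10^(pH − pKa) = 10^(7.9 − 7.46) = 2.754; fraction as HOCl = 1/(1 + 2.754) = 0.2664.
Free chlorine required for 2.56 ppm HOCl: 2.56 / 0.2664 = 9.611 ppm.
FC to add: 9.611 − 0 = 9.611 mg/L as Cl₂.
Cl₂ equivalent: 9.611 mg/L × 866,000 L = 8323 g.
Product at 13.8% available Cl: 8323 / 0.138 = 60,310 g.
Volume: 60,310 g ÷ 1.15 g/mL = 52,440 mL.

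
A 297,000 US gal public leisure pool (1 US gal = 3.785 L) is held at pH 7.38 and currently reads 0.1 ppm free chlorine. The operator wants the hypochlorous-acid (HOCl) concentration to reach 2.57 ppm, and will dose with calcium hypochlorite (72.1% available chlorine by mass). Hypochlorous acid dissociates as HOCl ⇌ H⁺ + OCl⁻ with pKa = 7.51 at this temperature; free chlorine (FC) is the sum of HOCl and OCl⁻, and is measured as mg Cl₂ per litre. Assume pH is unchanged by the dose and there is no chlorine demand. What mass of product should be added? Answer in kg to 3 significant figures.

6.82 kg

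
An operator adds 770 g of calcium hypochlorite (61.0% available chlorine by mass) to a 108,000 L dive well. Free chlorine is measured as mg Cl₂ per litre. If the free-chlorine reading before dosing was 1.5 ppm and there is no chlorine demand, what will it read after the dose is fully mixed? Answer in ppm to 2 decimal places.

Available chlorine delivered: 770 g × 0.61 = 469.7 g as Cl₂.
Concentration rise: 469.7 g / 108,000 L = 4.349 mg/L = 4.35 ppm.
Final FC: 1.5 + 4.35 = 5.85 ppm.

5.85 ppm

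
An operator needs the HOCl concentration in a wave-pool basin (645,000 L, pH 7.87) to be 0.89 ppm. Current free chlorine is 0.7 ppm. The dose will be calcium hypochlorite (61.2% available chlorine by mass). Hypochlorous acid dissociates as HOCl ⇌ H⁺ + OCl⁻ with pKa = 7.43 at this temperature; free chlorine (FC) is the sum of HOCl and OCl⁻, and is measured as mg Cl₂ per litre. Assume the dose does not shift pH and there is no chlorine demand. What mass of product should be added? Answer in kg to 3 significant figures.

2.78 kg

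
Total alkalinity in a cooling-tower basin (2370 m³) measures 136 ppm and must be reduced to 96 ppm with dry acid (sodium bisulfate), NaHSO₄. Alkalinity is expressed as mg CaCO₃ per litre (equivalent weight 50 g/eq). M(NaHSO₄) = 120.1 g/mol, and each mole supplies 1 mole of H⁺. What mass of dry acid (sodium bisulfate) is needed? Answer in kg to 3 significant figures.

228 kg

Volume: 2370 m³ = 2,370,000 L.
Alkalinity to neutralize: (136 − 96) = 40 mg/L as CaCO₃ × 2,370,000 L = 94,800 g as CaCO₃.
Equivalents of H⁺ required: 94,800 ÷ 50 g/eq = 1896 eq = 1896 mol NaHSO₄.
Mass of NaHSO₄: 1896 × 120.1 = 227,700 g.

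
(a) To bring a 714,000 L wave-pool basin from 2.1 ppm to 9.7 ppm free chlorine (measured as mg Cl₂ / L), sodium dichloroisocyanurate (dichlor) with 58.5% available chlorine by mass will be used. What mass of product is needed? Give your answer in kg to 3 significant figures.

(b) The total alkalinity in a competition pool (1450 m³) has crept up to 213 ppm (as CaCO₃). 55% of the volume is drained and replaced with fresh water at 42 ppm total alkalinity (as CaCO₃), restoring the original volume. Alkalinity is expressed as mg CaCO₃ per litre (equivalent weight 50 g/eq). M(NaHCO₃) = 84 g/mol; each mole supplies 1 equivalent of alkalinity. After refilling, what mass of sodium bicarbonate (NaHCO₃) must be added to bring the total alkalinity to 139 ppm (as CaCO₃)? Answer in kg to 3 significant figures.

(a) 9.28 kg; (b) 48.8 kg

(a) Chlorine deficit: 9.7 − 2.1 = 7.6 ppm = 7.6 mg/L as Cl₂.
(a) Cl₂ equivalent needed: 7.6 mg/L × 714,000 L = 5,426,000 mg = 5426 g.
(a) Product at 58.5% available chlorine: 5426 / 0.585 = 9276 g.

(b) Volume: 1450 m³ = 1,450,000 L.
(b) After draining 55% and refilling: 213 × 0.45 + 42 × 0.55 = 118.95 ppm.
(b) Deficit to target: 139 − 118.95 = 20.05 mg/L.
(b) As CaCO₃: 20.05 mg/L × 1,450,000 L = 29,070 g; ÷ 50 g/eq ÷ 1 = 581.5 mol NaHCO₃.
(b) Mass: 581.5 × 84 = 48,840 g.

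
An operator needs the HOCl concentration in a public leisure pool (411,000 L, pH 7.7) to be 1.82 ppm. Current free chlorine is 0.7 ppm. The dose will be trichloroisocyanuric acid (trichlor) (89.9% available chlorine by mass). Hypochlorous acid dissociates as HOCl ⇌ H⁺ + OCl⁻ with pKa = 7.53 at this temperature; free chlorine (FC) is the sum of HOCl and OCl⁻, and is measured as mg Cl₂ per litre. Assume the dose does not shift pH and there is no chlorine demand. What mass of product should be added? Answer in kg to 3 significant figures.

[OCl⁻]/[HOCl] = 10^(pH − pKa) = 10^(7.7 − 7.53) = 1.479; fraction as HOCl = 1/(1 + 1.479) = 0.4034.
Free chlorine required for 1.82 ppm HOCl: 1.82 / 0.4034 = 4.512 ppm.
FC to add: 4.512 − 0.7 = 3.812 mg/L as Cl₂.
Cl₂ equivalent: 3.812 mg/L × 411,000 L = 1567 g.
Product at 89.9% available Cl: 1567 / 0.899 = 1743 g.

1.74 kg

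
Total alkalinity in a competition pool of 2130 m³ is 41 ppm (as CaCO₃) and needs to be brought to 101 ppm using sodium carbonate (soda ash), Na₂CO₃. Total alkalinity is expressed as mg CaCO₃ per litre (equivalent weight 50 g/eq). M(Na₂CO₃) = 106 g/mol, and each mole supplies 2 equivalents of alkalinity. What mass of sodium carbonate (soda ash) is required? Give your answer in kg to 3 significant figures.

Volume: 2130 m³ = 2,130,000 L.
Alkalinity to add: (101 − 41) = 60 mg/L as CaCO₃ × 2,130,000 L = 127,800 g as CaCO₃.
Equivalents: 127,800 g ÷ 50 g/eq = 2556 eq.
Each mole of Na₂CO₃ supplies 2 eq, so 2556 / 2 = 1278 mol.
Mass: 1278 mol × 106 g/mol = 135,500 g.

135 kg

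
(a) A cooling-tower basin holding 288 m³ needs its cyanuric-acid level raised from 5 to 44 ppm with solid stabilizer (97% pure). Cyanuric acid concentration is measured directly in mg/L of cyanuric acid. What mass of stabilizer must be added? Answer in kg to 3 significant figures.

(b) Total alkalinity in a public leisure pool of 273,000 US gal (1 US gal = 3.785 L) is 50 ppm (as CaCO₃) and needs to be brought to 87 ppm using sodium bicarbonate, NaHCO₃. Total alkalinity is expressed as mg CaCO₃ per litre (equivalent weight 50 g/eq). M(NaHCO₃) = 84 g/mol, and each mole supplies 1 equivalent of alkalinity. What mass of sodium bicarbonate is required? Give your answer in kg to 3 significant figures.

(a) Volume: 288 m³ = 288,000 L.
(a) CYA to add: (44 − 5) = 39 mg/L × 288,000 L = 11,230 g cyanuric acid.
(a) At 97% purity: 11,230 / 0.97 = 11,580 g product.

(b) Volume: 273,000 US gal × 3.785 L/gal = 1,033,305 L.
(b) Alkalinity to add: (87 − 50) = 37 mg/L as CaCO₃ × 1,033,305 L = 38,230 g as CaCO₃.
(b) Equivalents: 38,230 g ÷ 50 g/eq = 764.6 eq.
(b) NaHCO₃ supplies 1 eq per mole → 764.6 mol.
(b) Mass: 764.6 mol × 84 g/mol = 64,230 g.

(a) 11.6 kg; (b) 64.2 kg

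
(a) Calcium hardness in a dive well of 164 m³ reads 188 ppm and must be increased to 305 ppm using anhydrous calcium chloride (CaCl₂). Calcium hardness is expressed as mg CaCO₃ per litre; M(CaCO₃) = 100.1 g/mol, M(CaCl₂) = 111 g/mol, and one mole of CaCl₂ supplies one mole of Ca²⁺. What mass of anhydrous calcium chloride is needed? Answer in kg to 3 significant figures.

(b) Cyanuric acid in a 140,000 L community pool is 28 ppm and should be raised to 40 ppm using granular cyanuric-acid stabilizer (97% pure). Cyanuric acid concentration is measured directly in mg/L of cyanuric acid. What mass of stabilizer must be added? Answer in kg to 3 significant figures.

(a) 21.3 kg; (b) 1.73 kg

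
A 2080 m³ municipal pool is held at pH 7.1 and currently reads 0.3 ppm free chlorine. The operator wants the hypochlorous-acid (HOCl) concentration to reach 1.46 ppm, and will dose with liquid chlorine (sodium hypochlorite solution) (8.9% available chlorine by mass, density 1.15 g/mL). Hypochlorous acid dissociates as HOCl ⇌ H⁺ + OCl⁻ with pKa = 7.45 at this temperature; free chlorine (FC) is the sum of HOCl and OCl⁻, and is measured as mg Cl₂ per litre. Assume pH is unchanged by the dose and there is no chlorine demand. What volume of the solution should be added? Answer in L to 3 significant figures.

Volume: 2080 m³ = 2,080,000 L.
[OCl⁻]/[HOCl] = 10^(pH − pKa) = 10^(7.1 − 7.45) = 0.4467; fraction as HOCl = 1/(1 + 0.4467) = 0.6912.
Free chlorine required for 1.46 ppm HOCl: 1.46 / 0.6912 = 2.112 ppm.
FC to add: 2.112 − 0.3 = 1.812 mg/L as Cl₂.
Cl₂ equivalent: 1.812 mg/L × 2,080,000 L = 3769 g.
Product at 8.9% available Cl: 3769 / 0.089 = 42,350 g.
Volume: 42,350 g ÷ 1.15 g/mL = 36,830 mL.

36.8 L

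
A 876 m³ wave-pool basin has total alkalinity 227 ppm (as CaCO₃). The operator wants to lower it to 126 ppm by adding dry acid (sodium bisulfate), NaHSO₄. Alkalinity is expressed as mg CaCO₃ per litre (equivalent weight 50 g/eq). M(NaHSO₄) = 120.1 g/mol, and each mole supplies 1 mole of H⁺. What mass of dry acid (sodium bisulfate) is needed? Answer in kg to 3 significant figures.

213 kg

Volume: 876 m³ = 876,000 L.
Alkalinity to neutralize: (227 − 126) = 101 mg/L as CaCO₃ × 876,000 L = 88,480 g as CaCO₃.
Equivalents of H⁺ required: 88,480 ÷ 50 g/eq = 1770 eq = 1770 mol NaHSO₄.
Mass of NaHSO₄: 1770 × 120.1 = 212,500 g.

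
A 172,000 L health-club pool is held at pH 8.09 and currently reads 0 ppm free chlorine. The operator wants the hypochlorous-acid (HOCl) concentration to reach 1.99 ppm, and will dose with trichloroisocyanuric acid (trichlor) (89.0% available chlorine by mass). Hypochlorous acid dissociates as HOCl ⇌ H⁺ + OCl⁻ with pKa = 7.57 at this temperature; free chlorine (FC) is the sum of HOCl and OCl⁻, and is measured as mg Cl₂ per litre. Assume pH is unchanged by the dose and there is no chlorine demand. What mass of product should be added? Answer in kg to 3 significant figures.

1.66 kg

[OCl⁻]/[HOCl] = 10^(pH − pKa) = 10^(8.09 − 7.57) = 3.311; fraction as HOCl = 1/(1 + 3.311) = 0.2319.
Free chlorine required for 1.99 ppm HOCl: 1.99 / 0.2319 = 8.58 ppm.
FC to add: 8.58 − 0 = 8.58 mg/L as Cl₂.
Cl₂ equivalent: 8.58 mg/L × 172,000 L = 1476 g.
Product at 89.0% available Cl: 1476 / 0.89 = 1658 g.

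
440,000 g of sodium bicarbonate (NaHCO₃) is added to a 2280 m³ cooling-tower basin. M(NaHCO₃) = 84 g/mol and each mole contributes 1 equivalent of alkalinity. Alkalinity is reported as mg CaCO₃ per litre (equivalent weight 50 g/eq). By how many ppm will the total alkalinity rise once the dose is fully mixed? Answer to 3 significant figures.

Volume: 2280 m³ = 2,280,000 L.
Moles of NaHCO₃: 440,000 g ÷ 84 g/mol = 5238 mol → 5238 eq of alkalinity.
As CaCO₃: 5238 eq × 50 g/eq = 261,900 g.
Rise: 261,900 g / 2,280,000 L × 1000 = 114.9 mg/L.

115 ppm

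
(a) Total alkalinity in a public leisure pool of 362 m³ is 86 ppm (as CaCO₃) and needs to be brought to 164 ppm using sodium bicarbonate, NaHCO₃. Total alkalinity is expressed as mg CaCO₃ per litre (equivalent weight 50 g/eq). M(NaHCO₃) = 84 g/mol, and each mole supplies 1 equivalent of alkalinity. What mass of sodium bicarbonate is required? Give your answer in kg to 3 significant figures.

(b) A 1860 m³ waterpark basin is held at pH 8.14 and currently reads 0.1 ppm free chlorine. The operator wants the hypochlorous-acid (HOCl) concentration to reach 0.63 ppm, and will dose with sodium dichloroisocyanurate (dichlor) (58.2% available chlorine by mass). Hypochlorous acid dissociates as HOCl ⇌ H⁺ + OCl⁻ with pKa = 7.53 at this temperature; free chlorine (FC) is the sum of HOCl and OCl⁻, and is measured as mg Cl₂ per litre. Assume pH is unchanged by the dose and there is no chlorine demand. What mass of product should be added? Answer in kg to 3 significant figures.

(a) 47.4 kg; (b) 9.90 kg

(a) Volume: 362 m³ = 362,000 L.
(a) Alkalinity to add: (164 − 86) = 78 mg/L as CaCO₃ × 362,000 L = 28,240 g as CaCO₃.
(a) Equivalents: 28,240 g ÷ 50 g/eq = 564.7 eq.
(a) NaHCO₃ supplies 1 eq per mole → 564.7 mol.
(a) Mass: 564.7 mol × 84 g/mol = 47,440 g.

(b) Volume: 1860 m³ = 1,860,000 L.
(b) [OCl⁻]/[HOCl] = 10^(pH − pKa) = 10^(8.14 − 7.53) = 4.074; fraction as HOCl = 1/(1 + 4.074) = 0.1971.
(b) Free chlorine required for 0.63 ppm HOCl: 0.63 / 0.1971 = 3.196 ppm.
(b) FC to add: 3.196 − 0.1 = 3.096 mg/L as Cl₂.
(b) Cl₂ equivalent: 3.096 mg/L × 1,860,000 L = 5759 g.
(b) Product at 58.2% available Cl: 5759 / 0.582 = 9896 g.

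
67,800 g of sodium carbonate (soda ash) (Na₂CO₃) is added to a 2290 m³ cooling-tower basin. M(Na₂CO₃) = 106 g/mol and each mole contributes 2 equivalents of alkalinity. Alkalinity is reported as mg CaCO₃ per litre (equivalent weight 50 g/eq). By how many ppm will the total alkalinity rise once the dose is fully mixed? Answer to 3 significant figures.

27.9 ppm

Volume: 2290 m³ = 2,290,000 L.
Moles of Na₂CO₃: 67,800 g ÷ 106 g/mol = 639.6 mol → 1279 eq of alkalinity.
As CaCO₃: 1279 eq × 50 g/eq = 63,960 g.
Rise: 63,960 g / 2,290,000 L × 1000 = 27.93 mg/L.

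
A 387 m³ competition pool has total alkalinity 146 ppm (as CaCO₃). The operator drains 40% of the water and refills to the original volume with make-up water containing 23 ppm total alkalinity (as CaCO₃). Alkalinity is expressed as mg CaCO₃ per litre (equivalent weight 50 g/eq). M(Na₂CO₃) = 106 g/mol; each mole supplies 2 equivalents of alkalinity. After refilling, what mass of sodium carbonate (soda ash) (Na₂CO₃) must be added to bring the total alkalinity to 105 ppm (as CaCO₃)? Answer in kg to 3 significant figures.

Volume: 387 m³ = 387,000 L.
After draining 40% and refilling: 146 × 0.60 + 23 × 0.40 = 96.8 ppm.
Deficit to target: 105 − 96.8 = 8.2 mg/L.
As CaCO₃: 8.2 mg/L × 387,000 L = 3173 g; ÷ 50 g/eq ÷ 2 = 31.73 mol Na₂CO₃.
Mass: 31.73 × 106 = 3364 g.

3.36 kg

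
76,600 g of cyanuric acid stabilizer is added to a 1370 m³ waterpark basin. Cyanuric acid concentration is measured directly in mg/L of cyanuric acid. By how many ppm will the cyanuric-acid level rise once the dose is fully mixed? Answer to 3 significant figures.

Volume: 1370 m³ = 1,370,000 L.
Rise: 76,600 g / 1,370,000 L × 1000 = 55.91 mg/L.

55.9 ppm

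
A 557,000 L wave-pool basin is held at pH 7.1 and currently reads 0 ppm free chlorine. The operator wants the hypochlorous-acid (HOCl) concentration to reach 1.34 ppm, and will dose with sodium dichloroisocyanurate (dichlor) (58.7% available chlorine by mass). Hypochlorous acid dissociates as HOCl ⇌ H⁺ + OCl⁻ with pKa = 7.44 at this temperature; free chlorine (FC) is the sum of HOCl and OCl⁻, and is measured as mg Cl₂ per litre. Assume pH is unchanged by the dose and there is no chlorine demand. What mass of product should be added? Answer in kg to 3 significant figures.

[OCl⁻]/[HOCl] = 10^(pH − pKa) = 10^(7.1 − 7.44) = 0.4571; fraction as HOCl = 1/(1 + 0.4571) = 0.6863.
Free chlorine required for 1.34 ppm HOCl: 1.34 / 0.6863 = 1.952 ppm.
FC to add: 1.952 − 0 = 1.952 mg/L as Cl₂.
Cl₂ equivalent: 1.952 mg/L × 557,000 L = 1088 g.
Product at 58.7% available Cl: 1088 / 0.587 = 1853 g.

1.85 kg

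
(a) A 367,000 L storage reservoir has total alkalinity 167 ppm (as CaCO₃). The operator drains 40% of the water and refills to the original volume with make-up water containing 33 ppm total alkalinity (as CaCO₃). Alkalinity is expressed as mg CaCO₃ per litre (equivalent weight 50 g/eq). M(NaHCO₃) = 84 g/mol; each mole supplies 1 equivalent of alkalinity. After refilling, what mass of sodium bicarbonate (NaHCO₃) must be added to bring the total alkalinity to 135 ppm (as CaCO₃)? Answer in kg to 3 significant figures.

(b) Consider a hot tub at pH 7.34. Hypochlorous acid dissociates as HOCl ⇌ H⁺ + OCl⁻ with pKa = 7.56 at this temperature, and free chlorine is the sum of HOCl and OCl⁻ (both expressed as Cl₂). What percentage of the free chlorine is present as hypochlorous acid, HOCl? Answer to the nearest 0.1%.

(a) 13.3 kg; (b) 62.4%

(a) After draining 40% and refilling: 167 × 0.60 + 33 × 0.40 = 113.4 ppm.
(a) Deficit to target: 135 − 113.4 = 21.6 mg/L.
(a) As CaCO₃: 21.6 mg/L × 367,000 L = 7927 g; ÷ 50 g/eq ÷ 1 = 158.5 mol NaHCO₃.
(a) Mass: 158.5 × 84 = 13,320 g.

(b) [OCl⁻]/[HOCl] = 10^(pH − pKa) = 10^(7.34 − 7.56) = 10^-0.22 = 0.6026.
(b) Fraction as HOCl = 1 / (1 + 0.6026) = 0.624.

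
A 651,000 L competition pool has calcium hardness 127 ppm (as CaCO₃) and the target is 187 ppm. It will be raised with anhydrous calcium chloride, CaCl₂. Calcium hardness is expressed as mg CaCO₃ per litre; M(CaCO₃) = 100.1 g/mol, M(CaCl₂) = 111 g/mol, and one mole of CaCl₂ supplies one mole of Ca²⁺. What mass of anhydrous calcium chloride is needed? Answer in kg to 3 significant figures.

Hardness to add: (187 − 127) = 60 mg/L as CaCO₃ × 651,000 L = 39,060 g as CaCO₃.
Moles of Ca²⁺ (1 mol Ca²⁺ ≡ 1 mol CaCO₃): 39,060 / 100.1 g/mol = 390.2 mol.
Mass of CaCl₂: 390.2 × 111 = 43,310 g.

43.3 kg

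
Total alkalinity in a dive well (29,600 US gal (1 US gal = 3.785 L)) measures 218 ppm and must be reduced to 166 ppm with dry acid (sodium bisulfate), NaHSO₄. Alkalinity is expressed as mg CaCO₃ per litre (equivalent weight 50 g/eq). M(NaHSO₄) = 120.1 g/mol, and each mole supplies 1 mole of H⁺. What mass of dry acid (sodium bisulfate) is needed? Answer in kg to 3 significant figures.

Volume: 29,600 US gal × 3.785 L/gal = 112,036 L.
Alkalinity to neutralize: (218 − 166) = 52 mg/L as CaCO₃ × 112,036 L = 5826 g as CaCO₃.
Equivalents of H⁺ required: 5826 ÷ 50 g/eq = 116.5 eq = 116.5 mol NaHSO₄.
Mass of NaHSO₄: 116.5 × 120.1 = 13,990 g.

14.0 kg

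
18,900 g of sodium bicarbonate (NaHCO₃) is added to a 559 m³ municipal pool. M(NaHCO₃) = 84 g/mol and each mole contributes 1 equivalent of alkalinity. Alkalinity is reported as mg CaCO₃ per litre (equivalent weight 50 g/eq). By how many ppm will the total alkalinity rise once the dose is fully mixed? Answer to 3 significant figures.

Volume: 559 m³ = 559,000 L.
Moles of NaHCO₃: 18,900 g ÷ 84 g/mol = 225 mol → 225 eq of alkalinity.
As CaCO₃: 225 eq × 50 g/eq = 11,250 g.
Rise: 11,250 g / 559,000 L × 1000 = 20.13 mg/L.

20.1 ppm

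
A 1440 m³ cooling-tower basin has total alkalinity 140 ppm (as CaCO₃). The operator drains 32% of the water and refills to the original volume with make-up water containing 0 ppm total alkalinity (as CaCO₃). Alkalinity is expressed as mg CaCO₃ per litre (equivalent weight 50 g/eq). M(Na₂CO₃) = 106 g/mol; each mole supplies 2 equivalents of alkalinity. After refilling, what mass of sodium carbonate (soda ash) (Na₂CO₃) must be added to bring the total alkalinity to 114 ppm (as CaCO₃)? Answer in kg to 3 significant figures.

28.7 kg

Volume: 1440 m³ = 1,440,000 L.
After draining 32% and refilling: 140 × 0.68 + 0 × 0.32 = 95.2 ppm.
Deficit to target: 114 − 95.2 = 18.8 mg/L.
As CaCO₃: 18.8 mg/L × 1,440,000 L = 27,070 g; ÷ 50 g/eq ÷ 2 = 270.7 mol Na₂CO₃.
Mass: 270.7 × 106 = 28,700 g.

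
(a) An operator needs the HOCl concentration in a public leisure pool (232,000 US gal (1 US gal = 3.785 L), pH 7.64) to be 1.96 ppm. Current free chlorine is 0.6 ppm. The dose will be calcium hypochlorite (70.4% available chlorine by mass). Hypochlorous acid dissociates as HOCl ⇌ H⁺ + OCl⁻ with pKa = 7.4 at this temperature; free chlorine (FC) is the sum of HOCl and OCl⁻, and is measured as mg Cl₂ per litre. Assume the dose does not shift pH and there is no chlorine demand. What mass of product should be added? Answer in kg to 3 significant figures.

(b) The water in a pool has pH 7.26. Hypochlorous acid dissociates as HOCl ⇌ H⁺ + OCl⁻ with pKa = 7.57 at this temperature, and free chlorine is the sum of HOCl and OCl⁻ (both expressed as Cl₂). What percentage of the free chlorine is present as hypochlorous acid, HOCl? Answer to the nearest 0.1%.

(a) 5.94 kg; (b) 67.1%

(a) Volume: 232,000 US gal × 3.785 L/gal = 878,120 L.
(a) [OCl⁻]/[HOCl] = 10^(pH − pKa) = 10^(7.64 − 7.4) = 1.738; fraction as HOCl = 1/(1 + 1.738) = 0.3653.
(a) Free chlorine required for 1.96 ppm HOCl: 1.96 / 0.3653 = 5.366 ppm.
(a) FC to add: 5.366 − 0.6 = 4.766 mg/L as Cl₂.
(a) Cl₂ equivalent: 4.766 mg/L × 878,120 L = 4185 g.
(a) Product at 70.4% available Cl: 4185 / 0.704 = 5945 g.

(b) [OCl⁻]/[HOCl] = 10^(pH − pKa) = 10^(7.26 − 7.57) = 10^-0.31 = 0.4898.
(b) Fraction as HOCl = 1 / (1 + 0.4898) = 0.6712.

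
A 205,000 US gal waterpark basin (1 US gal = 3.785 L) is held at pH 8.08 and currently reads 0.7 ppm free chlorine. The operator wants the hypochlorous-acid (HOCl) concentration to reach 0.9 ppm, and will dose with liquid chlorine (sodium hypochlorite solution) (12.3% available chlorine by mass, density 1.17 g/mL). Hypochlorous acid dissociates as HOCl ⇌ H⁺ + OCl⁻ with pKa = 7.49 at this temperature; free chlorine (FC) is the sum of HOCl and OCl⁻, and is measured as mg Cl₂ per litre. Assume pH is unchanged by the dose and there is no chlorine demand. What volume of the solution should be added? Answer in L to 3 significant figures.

Volume: 205,000 US gal × 3.785 L/gal = 775,925 L.
[OCl⁻]/[HOCl] = 10^(pH − pKa) = 10^(8.08 − 7.49) = 3.89; fraction as HOCl = 1/(1 + 3.89) = 0.2045.
Free chlorine required for 0.9 ppm HOCl: 0.9 / 0.2045 = 4.401 ppm.
FC to add: 4.401 − 0.7 = 3.701 mg/L as Cl₂.
Cl₂ equivalent: 3.701 mg/L × 775,925 L = 2872 g.
Product at 12.3% available Cl: 2872 / 0.123 = 23,350 g.
Volume: 23,350 g ÷ 1.17 g/mL = 19,960 mL.

20.0 L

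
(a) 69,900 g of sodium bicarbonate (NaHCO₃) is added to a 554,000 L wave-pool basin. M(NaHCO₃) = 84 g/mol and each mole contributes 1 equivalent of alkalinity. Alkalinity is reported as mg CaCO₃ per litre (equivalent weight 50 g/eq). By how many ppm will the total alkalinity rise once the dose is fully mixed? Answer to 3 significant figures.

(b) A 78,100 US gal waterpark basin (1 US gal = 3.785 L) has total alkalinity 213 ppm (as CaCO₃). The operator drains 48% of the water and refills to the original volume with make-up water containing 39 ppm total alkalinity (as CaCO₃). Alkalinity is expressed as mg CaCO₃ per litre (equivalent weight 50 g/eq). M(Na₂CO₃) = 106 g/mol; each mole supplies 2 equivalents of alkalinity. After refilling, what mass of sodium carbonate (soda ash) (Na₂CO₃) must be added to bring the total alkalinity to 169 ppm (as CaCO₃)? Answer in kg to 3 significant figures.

(a) Moles of NaHCO₃: 69,900 g ÷ 84 g/mol = 832.1 mol → 832.1 eq of alkalinity.
(a) As CaCO₃: 832.1 eq × 50 g/eq = 41,610 g.
(a) Rise: 41,610 g / 554,000 L × 1000 = 75.1 mg/L.

(b) Volume: 78,100 US gal × 3.785 L/gal = 295,608 L.
(b) After draining 48% and refilling: 213 × 0.52 + 39 × 0.48 = 129.48 ppm.
(b) Deficit to target: 169 − 129.48 = 39.52 mg/L.
(b) As CaCO₃: 39.52 mg/L × 295,608 L = 11,680 g; ÷ 50 g/eq ÷ 2 = 116.8 mol Na₂CO₃.
(b) Mass: 116.8 × 106 = 12,380 g.

(a) 75.1 ppm; (b) 12.4 kg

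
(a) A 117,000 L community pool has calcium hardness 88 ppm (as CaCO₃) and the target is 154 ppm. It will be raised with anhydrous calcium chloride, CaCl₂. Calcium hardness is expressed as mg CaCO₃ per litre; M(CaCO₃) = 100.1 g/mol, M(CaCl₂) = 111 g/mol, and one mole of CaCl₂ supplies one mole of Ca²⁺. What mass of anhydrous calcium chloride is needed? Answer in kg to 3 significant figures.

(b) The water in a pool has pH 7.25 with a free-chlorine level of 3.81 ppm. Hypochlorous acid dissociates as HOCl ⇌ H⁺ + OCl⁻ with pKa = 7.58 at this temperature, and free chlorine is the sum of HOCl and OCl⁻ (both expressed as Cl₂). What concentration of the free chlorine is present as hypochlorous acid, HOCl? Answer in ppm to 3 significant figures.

(a) Hardness to add: (154 − 88) = 66 mg/L as CaCO₃ × 117,000 L = 7722 g as CaCO₃.
(a) Moles of Ca²⁺ (1 mol Ca²⁺ ≡ 1 mol CaCO₃): 7722 / 100.1 g/mol = 77.14 mol.
(a) Mass of CaCl₂: 77.14 × 111 = 8563 g.

(b) [OCl⁻]/[HOCl] = 10^(pH − pKa) = 10^(7.25 − 7.58) = 10^-0.33 = 0.4677.
(b) Fraction as HOCl = 1 / (1 + 0.4677) = 0.6813.
(b) HOCl = 0.6813 × 3.81 ppm = 2.596 ppm.

(a) 8.56 kg; (b) 2.60 ppm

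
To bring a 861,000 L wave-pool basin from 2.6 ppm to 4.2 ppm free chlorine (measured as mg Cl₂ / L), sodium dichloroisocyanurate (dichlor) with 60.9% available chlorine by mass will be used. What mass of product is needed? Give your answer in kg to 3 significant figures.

2.26 kg

Chlorine deficit: 4.2 − 2.6 = 1.6 ppm = 1.6 mg/L as Cl₂.
Cl₂ equivalent needed: 1.6 mg/L × 861,000 L = 1,378,000 mg = 1378 g.
Product at 60.9% available chlorine: 1378 / 0.609 = 2262 g.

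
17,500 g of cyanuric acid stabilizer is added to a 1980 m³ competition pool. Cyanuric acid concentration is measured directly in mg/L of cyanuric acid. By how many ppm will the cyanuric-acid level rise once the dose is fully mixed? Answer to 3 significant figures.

Volume: 1980 m³ = 1,980,000 L.
Rise: 17,500 g / 1,980,000 L × 1000 = 8.838 mg/L.

8.84 ppm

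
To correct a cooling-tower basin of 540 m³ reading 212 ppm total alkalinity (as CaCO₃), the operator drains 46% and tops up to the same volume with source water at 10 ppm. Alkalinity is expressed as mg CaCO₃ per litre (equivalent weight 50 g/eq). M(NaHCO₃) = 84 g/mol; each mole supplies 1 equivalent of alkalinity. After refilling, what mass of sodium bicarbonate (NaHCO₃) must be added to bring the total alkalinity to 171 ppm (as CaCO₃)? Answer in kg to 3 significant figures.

Volume: 540 m³ = 540,000 L.
After draining 46% and refilling: 212 × 0.54 + 10 × 0.46 = 119.08 ppm.
Deficit to target: 171 − 119.08 = 51.92 mg/L.
As CaCO₃: 51.92 mg/L × 540,000 L = 28,040 g; ÷ 50 g/eq ÷ 1 = 560.7 mol NaHCO₃.
Mass: 560.7 × 84 = 47,100 g.

47.1 kg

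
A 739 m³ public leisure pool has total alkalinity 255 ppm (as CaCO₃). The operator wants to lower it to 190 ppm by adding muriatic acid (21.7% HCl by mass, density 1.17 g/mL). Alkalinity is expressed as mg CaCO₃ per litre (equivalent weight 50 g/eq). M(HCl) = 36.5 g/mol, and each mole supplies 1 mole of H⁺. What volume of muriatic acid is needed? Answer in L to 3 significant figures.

138 L

Volume: 739 m³ = 739,000 L.
Alkalinity to neutralize: (255 − 190) = 65 mg/L as CaCO₃ × 739,000 L = 48,040 g as CaCO₃.
Equivalents of H⁺ required: 48,040 ÷ 50 g/eq = 960.7 eq = 960.7 mol HCl.
Mass of HCl: 960.7 × 36.5 = 35,070 g.
Mass of 21.7% solution: 35,070 / 0.217 = 161,600 g.
Volume: 161,600 g ÷ 1.17 g/mL = 138,100 mL.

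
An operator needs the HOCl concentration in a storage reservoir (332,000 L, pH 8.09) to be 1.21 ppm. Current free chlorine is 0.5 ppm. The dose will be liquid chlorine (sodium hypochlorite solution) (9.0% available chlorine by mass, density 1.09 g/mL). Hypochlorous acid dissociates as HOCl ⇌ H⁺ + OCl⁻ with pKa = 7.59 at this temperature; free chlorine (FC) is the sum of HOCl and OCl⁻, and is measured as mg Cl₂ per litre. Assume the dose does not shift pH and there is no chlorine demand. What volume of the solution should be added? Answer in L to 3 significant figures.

15.4 L

[OCl⁻]/[HOCl] = 10^(pH − pKa) = 10^(8.09 − 7.59) = 3.162; fraction as HOCl = 1/(1 + 3.162) = 0.2403.
Free chlorine required for 1.21 ppm HOCl: 1.21 / 0.2403 = 5.036 ppm.
FC to add: 5.036 − 0.5 = 4.536 mg/L as Cl₂.
Cl₂ equivalent: 4.536 mg/L × 332,000 L = 1506 g.
Product at 9.0% available Cl: 1506 / 0.09 = 16,730 g.
Volume: 16,730 g ÷ 1.09 g/mL = 15,350 mL.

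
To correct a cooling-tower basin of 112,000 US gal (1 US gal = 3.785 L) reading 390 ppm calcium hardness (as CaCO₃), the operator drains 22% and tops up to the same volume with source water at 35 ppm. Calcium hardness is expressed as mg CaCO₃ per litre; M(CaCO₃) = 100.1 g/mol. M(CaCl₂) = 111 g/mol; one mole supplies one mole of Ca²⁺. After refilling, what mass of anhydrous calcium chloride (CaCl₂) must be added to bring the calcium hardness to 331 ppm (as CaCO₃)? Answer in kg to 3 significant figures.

Volume: 112,000 US gal × 3.785 L/gal = 423,920 L.
After draining 22% and refilling: 390 × 0.78 + 35 × 0.22 = 311.9 ppm.
Deficit to target: 331 − 311.9 = 19.1 mg/L.
As CaCO₃: 19.1 mg/L × 423,920 L = 8097 g; ÷ 100.1 = 80.89 mol Ca²⁺.
Mass: 80.89 × 111 = 8979 g.

8.98 kg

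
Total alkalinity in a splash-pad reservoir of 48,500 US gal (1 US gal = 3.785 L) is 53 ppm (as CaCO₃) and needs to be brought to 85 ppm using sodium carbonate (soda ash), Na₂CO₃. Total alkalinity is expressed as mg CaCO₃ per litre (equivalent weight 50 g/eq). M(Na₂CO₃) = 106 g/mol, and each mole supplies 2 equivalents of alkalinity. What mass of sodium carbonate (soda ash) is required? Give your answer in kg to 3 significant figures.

6.23 kg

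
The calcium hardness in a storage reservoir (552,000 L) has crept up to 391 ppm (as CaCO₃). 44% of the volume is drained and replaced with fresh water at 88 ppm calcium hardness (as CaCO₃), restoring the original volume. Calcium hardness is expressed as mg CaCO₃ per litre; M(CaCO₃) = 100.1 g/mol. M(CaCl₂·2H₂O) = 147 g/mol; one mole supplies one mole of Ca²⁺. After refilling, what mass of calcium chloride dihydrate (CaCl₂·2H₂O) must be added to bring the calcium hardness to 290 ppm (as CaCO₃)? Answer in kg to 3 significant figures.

After draining 44% and refilling: 391 × 0.56 + 88 × 0.44 = 257.68 ppm.
Deficit to target: 290 − 257.68 = 32.32 mg/L.
As CaCO₃: 32.32 mg/L × 552,000 L = 17,840 g; ÷ 100.1 = 178.2 mol Ca²⁺.
Mass: 178.2 × 147 = 26,200 g.

26.2 kg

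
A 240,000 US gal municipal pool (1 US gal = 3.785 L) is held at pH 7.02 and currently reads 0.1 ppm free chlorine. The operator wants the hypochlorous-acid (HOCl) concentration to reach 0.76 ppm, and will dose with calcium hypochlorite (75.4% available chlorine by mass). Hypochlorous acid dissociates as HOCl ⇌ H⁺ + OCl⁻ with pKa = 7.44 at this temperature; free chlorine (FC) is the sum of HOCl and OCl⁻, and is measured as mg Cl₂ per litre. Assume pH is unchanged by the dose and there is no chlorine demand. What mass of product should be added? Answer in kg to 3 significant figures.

Volume: 240,000 US gal × 3.785 L/gal = 908,400 L.
[OCl⁻]/[HOCl] = 10^(pH − pKa) = 10^(7.02 − 7.44) = 0.3802; fraction as HOCl = 1/(1 + 0.3802) = 0.7245.
Free chlorine required for 0.76 ppm HOCl: 0.76 / 0.7245 = 1.049 ppm.
FC to add: 1.049 − 0.1 = 0.9489 mg/L as Cl₂.
Cl₂ equivalent: 0.9489 mg/L × 908,400 L = 862 g.
Product at 75.4% available Cl: 862 / 0.754 = 1143 g.

1.14 kg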